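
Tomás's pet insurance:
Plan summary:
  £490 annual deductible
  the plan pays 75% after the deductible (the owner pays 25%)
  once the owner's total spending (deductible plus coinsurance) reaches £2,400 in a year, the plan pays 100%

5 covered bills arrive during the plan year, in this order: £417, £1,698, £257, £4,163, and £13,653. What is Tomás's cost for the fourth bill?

£1,040.75

#1 (£417): entire amount goes to the deductible. Cost to owner: £417. OOP to date £417.
#2 (£1,698): £73 to deductible, leaving £1,625; owner's 25% is £406.25. Owner owes £479.25 (running OOP £896.25).
#3 (£257): deductible already satisfied, so owner's share is 25% × £257 = £64.25. Cost to owner: £64.25. OOP to date £960.50.
#4 (£4,163): deductible already satisfied, so owner's share is 25% × £4,163 = £1,040.75. Owner owes £1,040.75 (running OOP £2,001.25).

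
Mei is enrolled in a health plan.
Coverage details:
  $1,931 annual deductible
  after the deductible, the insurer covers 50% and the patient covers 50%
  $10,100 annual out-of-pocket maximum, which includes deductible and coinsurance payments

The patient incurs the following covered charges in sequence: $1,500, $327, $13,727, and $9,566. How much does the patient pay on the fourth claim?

$1,357.50

Claim 1 ($1,500): all of it applies to the deductible. Patient owes $1,500 (running OOP $1,500).
Claim 2 ($327): entire amount goes to the deductible. Patient pays $327; OOP now $1,827.
Claim 3 ($13,727): deductible takes $104, $13,623 remains; coinsurance $13,623 × 50% = $6,811.50. Cost to patient: $6,915.50. OOP to date $8,742.50.
Claim 4 ($9,566): deductible met; 50% of $9,566 = $4,783. OOP would hit $13,525.50 > $10,100, so the cap limits the patient to $10,100 − $8,742.50 = $1,357.50.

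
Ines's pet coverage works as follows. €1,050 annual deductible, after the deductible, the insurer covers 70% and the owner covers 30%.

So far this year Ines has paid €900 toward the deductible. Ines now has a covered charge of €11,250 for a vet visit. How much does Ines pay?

€3,480

Remaining deductible: €1,050 − €900 = €150.
After the €150 deductible portion, €11,250 − €150 = €11,100 is subject to coinsurance.
Coinsurance: €11,100 × 30% = €3,330.
So the owner owes €150 + €3,330 = €3,480.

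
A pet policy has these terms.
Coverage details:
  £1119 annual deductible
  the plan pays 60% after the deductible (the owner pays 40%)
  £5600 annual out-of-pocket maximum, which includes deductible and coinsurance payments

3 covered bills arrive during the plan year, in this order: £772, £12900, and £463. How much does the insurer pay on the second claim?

Bill 1, £772: entire amount goes to the deductible. Cost to owner: £772. OOP to date £772. Insurer: £772 − £772 = £0.
Bill 2, £12900: £347 finishes the deductible; £12553 goes to coinsurance; coinsurance £12553 × 40% = £5021.20. Together that's £347 + £5021.20 = £5368.20. That would push OOP to £6140.20, over the £5600 cap, so owner pays £5600 − £772 = £4828. Insurer: £12900 − £4828 = £8072.

£8072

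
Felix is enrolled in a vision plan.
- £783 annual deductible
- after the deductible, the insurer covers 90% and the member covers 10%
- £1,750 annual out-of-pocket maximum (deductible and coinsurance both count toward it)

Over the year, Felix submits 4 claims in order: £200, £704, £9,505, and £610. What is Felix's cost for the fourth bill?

£4.40

Claim 1 — £200: all of it applies to the deductible. Cost to member: £200. OOP to date £200.
Claim 2 — £704: £583 finishes the deductible; £121 goes to coinsurance; 10% of £121 = £12.10. Member pays £595.10; OOP now £795.10.
Claim 3 — £9,505: deductible already satisfied, so member's share is 10% × £9,505 = £950.50. Member owes £950.50 (running OOP £1,745.60).
Claim 4 — £610: 10% coinsurance on £610 = £61. OOP would hit £1,806.60 > £1,750, so the cap limits the member to £1,750 − £1,745.60 = £4.40.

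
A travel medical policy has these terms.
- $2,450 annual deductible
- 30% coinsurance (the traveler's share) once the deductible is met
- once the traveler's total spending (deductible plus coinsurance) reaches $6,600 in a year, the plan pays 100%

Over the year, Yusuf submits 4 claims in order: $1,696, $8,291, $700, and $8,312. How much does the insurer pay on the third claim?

$490

Claim 1 — $1,696: all of it applies to the deductible. Traveler pays $1,696; OOP now $1,696. Plan pays $1,696 − $1,696 = $0.
Claim 2 — $8,291: deductible takes $754, $7,537 remains; 30% of $7,537 = $2,261.10. Cost to traveler: $3,015.10. OOP to date $4,711.10. Insurer: $8,291 − $3,015.10 = $5,275.90.
Claim 3 — $700: 30% coinsurance on $700 = $210. Traveler owes $210 (running OOP $4,921.10). Insurer: $700 − $210 = $490.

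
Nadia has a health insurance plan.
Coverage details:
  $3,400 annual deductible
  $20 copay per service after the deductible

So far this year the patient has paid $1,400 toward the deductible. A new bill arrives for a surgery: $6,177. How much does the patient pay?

$2,020

$1,400 of the $3,400 deductible is already met, leaving $2,000.
The remaining $4,177 (= $6,177 − $2,000) moves to the copay.
Copay on this service: $20.
So the patient owes $2,000 + $20 = $2,020.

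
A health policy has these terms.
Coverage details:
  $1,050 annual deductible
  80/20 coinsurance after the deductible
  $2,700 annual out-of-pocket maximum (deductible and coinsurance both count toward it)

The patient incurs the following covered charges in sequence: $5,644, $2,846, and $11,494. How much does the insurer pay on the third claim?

$11,332

Bill 1, $5,644: $1,050 finishes the deductible; $4,594 goes to coinsurance; coinsurance $4,594 × 20% = $918.80. Patient pays $1,968.80; OOP now $1,968.80. Insurer: $5,644 − $1,968.80 = $3,675.20.
Bill 2, $2,846: deductible met; 20% of $2,846 = $569.20. Patient pays $569.20; OOP now $2,538. Plan pays $2,846 − $569.20 = $2,276.80.
Bill 3, $11,494: deductible met; 20% of $11,494 = $2,298.80. That would push OOP to $4,836.80, over the $2,700 cap, so patient pays $2,700 − $2,538 = $162. Plan pays $11,494 − $162 = $11,332.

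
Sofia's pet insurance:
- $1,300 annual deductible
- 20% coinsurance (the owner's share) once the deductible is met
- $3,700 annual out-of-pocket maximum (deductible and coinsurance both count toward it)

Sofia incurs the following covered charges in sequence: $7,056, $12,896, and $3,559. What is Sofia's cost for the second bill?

Claim 1 — $7,056: deductible takes $1,300, $5,756 remains; owner's 20% is $1,151.20. Owner owes $2,451.20 (running OOP $2,451.20).
Claim 2 — $12,896: deductible met; 20% of $12,896 = $2,579.20. OOP would hit $5,030.40 > $3,700, so the cap limits the owner to $3,700 − $2,451.20 = $1,248.80.

$1,248.80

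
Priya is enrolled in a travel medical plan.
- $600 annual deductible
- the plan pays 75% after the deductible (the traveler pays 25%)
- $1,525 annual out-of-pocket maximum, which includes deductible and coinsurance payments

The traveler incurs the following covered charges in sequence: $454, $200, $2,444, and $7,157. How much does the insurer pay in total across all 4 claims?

#1 ($454): fully absorbed by the deductible. Traveler owes $454 (running OOP $454). Insurer: $454 − $454 = $0.
#2 ($200): $146 to deductible, leaving $54; coinsurance $54 × 25% = $13.50. Cost to traveler: $159.50. OOP to date $613.50. Insurer: $200 − $159.50 = $40.50.
#3 ($2,444): 25% coinsurance on $2,444 = $611. Cost to traveler: $611. OOP to date $1,224.50. Insurer: $2,444 − $611 = $1,833.
#4 ($7,157): deductible already satisfied, so traveler's share is 25% × $7,157 = $1,789.25. OOP would hit $3,013.75 > $1,525, so the cap limits the traveler to $1,525 − $1,224.50 = $300.50. Plan pays $7,157 − $300.50 = $6,856.50.
Insurer total = bills − traveler's total = $10,255 − $1,525 = $8,730.

$8,730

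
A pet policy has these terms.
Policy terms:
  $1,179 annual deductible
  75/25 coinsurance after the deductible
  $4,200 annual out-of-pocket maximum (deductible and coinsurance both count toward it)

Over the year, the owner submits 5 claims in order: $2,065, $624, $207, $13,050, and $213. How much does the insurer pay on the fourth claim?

$10,458.25

#1 ($2,065): deductible takes $1,179, $886 remains; 25% of $886 = $221.50. Owner pays $1,400.50; OOP now $1,400.50. Plan pays $2,065 − $1,400.50 = $664.50.
#2 ($624): deductible already satisfied, so owner's share is 25% × $624 = $156. Owner owes $156 (running OOP $1,556.50). Plan pays $624 − $156 = $468.
#3 ($207): deductible already satisfied, so owner's share is 25% × $207 = $51.75. Cost to owner: $51.75. OOP to date $1,608.25. Plan pays $207 − $51.75 = $155.25.
#4 ($13,050): deductible already satisfied, so owner's share is 25% × $13,050 = $3,262.50. Adding that to $1,608.25 gives $4,870.75, past the $4,200 cap; owner pays only $4,200 − $1,608.25 = $2,591.75. Insurer: $13,050 − $2,591.75 = $10,458.25.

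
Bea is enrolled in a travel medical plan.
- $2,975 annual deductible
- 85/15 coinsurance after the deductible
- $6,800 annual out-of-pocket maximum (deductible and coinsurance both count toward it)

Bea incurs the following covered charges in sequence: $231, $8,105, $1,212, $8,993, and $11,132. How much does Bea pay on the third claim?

$181.80

Claim 1 — $231: all of it applies to the deductible. Cost to traveler: $231. OOP to date $231.
Claim 2 — $8,105: $2,744 to deductible, leaving $5,361; 15% of $5,361 = $804.15. Traveler pays $3,548.15; OOP now $3,779.15.
Claim 3 — $1,212: 15% coinsurance on $1,212 = $181.80. Traveler owes $181.80 (running OOP $3,960.95).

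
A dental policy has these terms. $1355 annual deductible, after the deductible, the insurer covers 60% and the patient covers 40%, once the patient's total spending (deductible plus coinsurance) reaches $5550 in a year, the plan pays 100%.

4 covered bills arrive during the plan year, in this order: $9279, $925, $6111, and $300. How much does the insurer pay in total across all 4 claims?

$11065

Bill 1, $9279: deductible takes $1355, $7924 remains; 40% of $7924 = $3169.60. Patient owes $4524.60 (running OOP $4524.60). Plan pays $9279 − $4524.60 = $4754.40.
Bill 2, $925: 40% coinsurance on $925 = $370. Patient pays $370; OOP now $4894.60. Insurer: $925 − $370 = $555.
Bill 3, $6111: deductible met; 40% of $6111 = $2444.40. Adding that to $4894.60 gives $7339, past the $5550 cap; patient pays only $5550 − $4894.60 = $655.40. Insurer: $6111 − $655.40 = $5455.60.
Bill 4, $300: deductible met; 40% of $300 = $120. That would push OOP to $5670, over the $5550 cap, so patient pays $5550 − $5550 = $0. Insurer: $300 − $0 = $300.
Insurer total = bills − patient's total = $16615 − $5550 = $11065.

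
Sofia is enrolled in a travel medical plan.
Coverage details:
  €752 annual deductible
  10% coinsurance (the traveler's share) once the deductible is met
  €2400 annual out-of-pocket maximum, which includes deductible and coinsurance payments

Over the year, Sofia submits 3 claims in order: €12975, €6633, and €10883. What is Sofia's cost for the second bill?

€425.70

Claim 1 (€12975): deductible takes €752, €12223 remains; 10% of €12223 = €1222.30. Cost to traveler: €1974.30. OOP to date €1974.30.
Claim 2 (€6633): 10% coinsurance on €6633 = €663.30. That would push OOP to €2637.60, over the €2400 cap, so traveler pays €2400 − €1974.30 = €425.70.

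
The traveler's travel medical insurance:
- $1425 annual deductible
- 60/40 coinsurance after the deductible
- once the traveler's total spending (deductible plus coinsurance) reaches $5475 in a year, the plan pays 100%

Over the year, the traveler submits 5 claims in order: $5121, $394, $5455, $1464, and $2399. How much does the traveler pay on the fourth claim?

#1 ($5121): $1425 finishes the deductible; $3696 goes to coinsurance; 40% of $3696 = $1478.40. Traveler pays $2903.40; OOP now $2903.40.
#2 ($394): deductible already satisfied, so traveler's share is 40% × $394 = $157.60. Cost to traveler: $157.60. OOP to date $3061.
#3 ($5455): deductible met; 40% of $5455 = $2182. Cost to traveler: $2182. OOP to date $5243.
#4 ($1464): 40% coinsurance on $1464 = $585.60. OOP would hit $5828.60 > $5475, so the cap limits the traveler to $5475 − $5243 = $232.

$232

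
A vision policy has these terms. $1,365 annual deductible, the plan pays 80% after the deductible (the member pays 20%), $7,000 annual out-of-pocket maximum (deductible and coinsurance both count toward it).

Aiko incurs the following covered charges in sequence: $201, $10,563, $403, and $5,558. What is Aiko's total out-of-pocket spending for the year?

$4,437

Bill 1, $201: all of it applies to the deductible. Cost to member: $201. OOP to date $201.
Bill 2, $10,563: $1,164 finishes the deductible; $9,399 goes to coinsurance; 20% of $9,399 = $1,879.80. Cost to member: $3,043.80. OOP to date $3,244.80.
Bill 3, $403: deductible already satisfied, so member's share is 20% × $403 = $80.60. Member pays $80.60; OOP now $3,325.40.
Bill 4, $5,558: deductible already satisfied, so member's share is 20% × $5,558 = $1,111.60. Cost to member: $1,111.60. OOP to date $4,437.
Summing the member's payments: $201 + $3,043.80 + $80.60 + $1,111.60 = $4,437.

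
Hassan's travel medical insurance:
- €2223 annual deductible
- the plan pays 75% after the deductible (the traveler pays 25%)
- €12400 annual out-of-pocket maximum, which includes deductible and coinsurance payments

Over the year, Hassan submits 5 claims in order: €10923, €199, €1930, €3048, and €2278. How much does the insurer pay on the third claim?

Bill 1, €10923: deductible takes €2223, €8700 remains; 25% of €8700 = €2175. Traveler pays €4398; OOP now €4398. Insurer: €10923 − €4398 = €6525.
Bill 2, €199: deductible already satisfied, so traveler's share is 25% × €199 = €49.75. Traveler pays €49.75; OOP now €4447.75. Plan pays €199 − €49.75 = €149.25.
Bill 3, €1930: deductible already satisfied, so traveler's share is 25% × €1930 = €482.50. Traveler owes €482.50 (running OOP €4930.25). Plan pays €1930 − €482.50 = €1447.50.

€1447.50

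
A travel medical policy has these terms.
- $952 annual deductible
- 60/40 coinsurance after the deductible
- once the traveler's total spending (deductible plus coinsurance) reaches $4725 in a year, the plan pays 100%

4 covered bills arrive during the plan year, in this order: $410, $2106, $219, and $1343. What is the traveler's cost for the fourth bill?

#1 ($410): fully absorbed by the deductible. Traveler owes $410 (running OOP $410).
#2 ($2106): deductible takes $542, $1564 remains; traveler's 40% is $625.60. Cost to traveler: $1167.60. OOP to date $1577.60.
#3 ($219): deductible already satisfied, so traveler's share is 40% × $219 = $87.60. Traveler pays $87.60; OOP now $1665.20.
#4 ($1343): deductible met; 40% of $1343 = $537.20. Cost to traveler: $537.20. OOP to date $2202.40.

$537.20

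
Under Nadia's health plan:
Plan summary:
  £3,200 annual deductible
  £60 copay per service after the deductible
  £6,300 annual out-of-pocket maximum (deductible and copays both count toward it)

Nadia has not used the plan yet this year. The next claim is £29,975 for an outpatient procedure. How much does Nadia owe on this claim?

£3,260

Deductible not yet touched, so the first £3,200 of the bill goes to the deductible.
That leaves £29,975 − £3,200 = £26,775 for the copay.
Copay on this service: £60.
That puts the patient's cost at £3,200 + £60 = £3,260 before any cap.
Year-to-date out-of-pocket becomes £0 + £3,260 = £3,260, still under the £6,300 maximum, so no cap applies.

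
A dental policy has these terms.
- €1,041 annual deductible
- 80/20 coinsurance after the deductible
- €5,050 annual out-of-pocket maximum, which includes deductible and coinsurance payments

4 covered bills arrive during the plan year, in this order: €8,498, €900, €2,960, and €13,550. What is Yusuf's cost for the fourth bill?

€1,745.60

Claim 1 (€8,498): €1,041 to deductible, leaving €7,457; coinsurance €7,457 × 20% = €1,491.40. Patient owes €2,532.40 (running OOP €2,532.40).
Claim 2 (€900): deductible already satisfied, so patient's share is 20% × €900 = €180. Patient owes €180 (running OOP €2,712.40).
Claim 3 (€2,960): deductible already satisfied, so patient's share is 20% × €2,960 = €592. Patient owes €592 (running OOP €3,304.40).
Claim 4 (€13,550): deductible met; 20% of €13,550 = €2,710. Adding that to €3,304.40 gives €6,014.40, past the €5,050 cap; patient pays only €5,050 − €3,304.40 = €1,745.60.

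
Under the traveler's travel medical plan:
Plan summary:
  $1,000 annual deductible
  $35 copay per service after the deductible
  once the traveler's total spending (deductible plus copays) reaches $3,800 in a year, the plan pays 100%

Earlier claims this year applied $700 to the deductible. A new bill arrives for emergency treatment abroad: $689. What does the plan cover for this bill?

$354

$700 of the $1,000 deductible is already met, leaving $300.
After the $300 deductible portion, $689 − $300 = $389 is subject to the copay.
Copay on this service: $35.
That puts the traveler's cost at $300 + $35 = $335 before any cap.
Year-to-date out-of-pocket becomes $700 + $335 = $1,035, still under the $3,800 maximum, so no cap applies.
The plan picks up $689 − $335 = $354.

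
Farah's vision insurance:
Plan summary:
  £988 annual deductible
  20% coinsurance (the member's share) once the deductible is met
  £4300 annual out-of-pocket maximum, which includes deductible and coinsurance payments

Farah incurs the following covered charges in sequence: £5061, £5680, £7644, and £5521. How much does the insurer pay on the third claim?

Claim 1 (£5061): £988 to deductible, leaving £4073; coinsurance £4073 × 20% = £814.60. Member pays £1802.60; OOP now £1802.60. Insurer: £5061 − £1802.60 = £3258.40.
Claim 2 (£5680): deductible met; 20% of £5680 = £1136. Member owes £1136 (running OOP £2938.60). Insurer: £5680 − £1136 = £4544.
Claim 3 (£7644): deductible already satisfied, so member's share is 20% × £7644 = £1528.80. OOP would hit £4467.40 > £4300, so the cap limits the member to £4300 − £2938.60 = £1361.40. Plan pays £7644 − £1361.40 = £6282.60.

£6282.60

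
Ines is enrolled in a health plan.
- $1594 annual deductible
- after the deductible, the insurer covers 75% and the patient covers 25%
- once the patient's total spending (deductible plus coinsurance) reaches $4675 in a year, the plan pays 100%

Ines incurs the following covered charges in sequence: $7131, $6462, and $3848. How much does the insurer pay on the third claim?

Bill 1, $7131: deductible takes $1594, $5537 remains; coinsurance $5537 × 25% = $1384.25. Cost to patient: $2978.25. OOP to date $2978.25. Plan pays $7131 − $2978.25 = $4152.75.
Bill 2, $6462: deductible met; 25% of $6462 = $1615.50. Patient pays $1615.50; OOP now $4593.75. Insurer: $6462 − $1615.50 = $4846.50.
Bill 3, $3848: 25% coinsurance on $3848 = $962. OOP would hit $5555.75 > $4675, so the cap limits the patient to $4675 − $4593.75 = $81.25. Insurer: $3848 − $81.25 = $3766.75.

$3766.75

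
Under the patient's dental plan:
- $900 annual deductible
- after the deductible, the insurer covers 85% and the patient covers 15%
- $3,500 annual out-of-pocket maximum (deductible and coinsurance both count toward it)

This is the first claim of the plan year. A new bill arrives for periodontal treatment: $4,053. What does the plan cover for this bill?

Deductible not yet touched, so the first $900 of the bill goes to the deductible.
That leaves $4,053 − $900 = $3,153 for coinsurance.
Coinsurance: $3,153 × 15% = $472.95.
Patient responsibility before any cap: $900 + $472.95 = $1,372.95.
Cumulative spending $0 + $1,372.95 = $1,372.95 stays under the $3,500 maximum.
The plan picks up $4,053 − $1,372.95 = $2,680.05.

$2,680.05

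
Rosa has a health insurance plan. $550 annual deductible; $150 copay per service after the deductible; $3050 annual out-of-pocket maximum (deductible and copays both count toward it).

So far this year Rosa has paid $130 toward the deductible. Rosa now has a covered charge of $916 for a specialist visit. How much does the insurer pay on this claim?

$346

Deductible still to meet: $550 − $130 = $420.
That leaves $916 − $420 = $496 for the copay.
Copay on this service: $150.
That puts the patient's cost at $420 + $150 = $570 before any cap.
Year-to-date out-of-pocket becomes $130 + $570 = $700, still under the $3050 maximum, so no cap applies.
The plan picks up $916 − $570 = $346.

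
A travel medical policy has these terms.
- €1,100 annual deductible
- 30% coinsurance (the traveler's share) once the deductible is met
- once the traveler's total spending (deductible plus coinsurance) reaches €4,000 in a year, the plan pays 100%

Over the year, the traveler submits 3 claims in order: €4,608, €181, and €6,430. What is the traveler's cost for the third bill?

€1,793.30

Claim 1 — €4,608: €1,100 to deductible, leaving €3,508; traveler's 30% is €1,052.40. Cost to traveler: €2,152.40. OOP to date €2,152.40.
Claim 2 — €181: deductible already satisfied, so traveler's share is 30% × €181 = €54.30. Traveler owes €54.30 (running OOP €2,206.70).
Claim 3 — €6,430: 30% coinsurance on €6,430 = €1,929. OOP would hit €4,135.70 > €4,000, so the cap limits the traveler to €4,000 − €2,206.70 = €1,793.30.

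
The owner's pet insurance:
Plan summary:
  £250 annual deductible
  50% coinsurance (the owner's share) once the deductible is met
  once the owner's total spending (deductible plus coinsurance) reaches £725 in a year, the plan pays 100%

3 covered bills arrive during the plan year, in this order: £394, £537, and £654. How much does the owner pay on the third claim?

Claim 1 — £394: deductible takes £250, £144 remains; coinsurance £144 × 50% = £72. Cost to owner: £322. OOP to date £322.
Claim 2 — £537: deductible already satisfied, so owner's share is 50% × £537 = £268.50. Owner pays £268.50; OOP now £590.50.
Claim 3 — £654: 50% coinsurance on £654 = £327. That would push OOP to £917.50, over the £725 cap, so owner pays £725 − £590.50 = £134.50.

£134.50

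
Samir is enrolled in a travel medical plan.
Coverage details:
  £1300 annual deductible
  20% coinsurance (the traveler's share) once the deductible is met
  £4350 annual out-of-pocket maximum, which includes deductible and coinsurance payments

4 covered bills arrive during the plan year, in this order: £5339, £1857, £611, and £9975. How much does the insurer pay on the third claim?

£488.80

Claim 1 (£5339): £1300 to deductible, leaving £4039; coinsurance £4039 × 20% = £807.80. Cost to traveler: £2107.80. OOP to date £2107.80. Plan pays £5339 − £2107.80 = £3231.20.
Claim 2 (£1857): deductible already satisfied, so traveler's share is 20% × £1857 = £371.40. Traveler owes £371.40 (running OOP £2479.20). Insurer: £1857 − £371.40 = £1485.60.
Claim 3 (£611): deductible met; 20% of £611 = £122.20. Traveler owes £122.20 (running OOP £2601.40). Insurer: £611 − £122.20 = £488.80.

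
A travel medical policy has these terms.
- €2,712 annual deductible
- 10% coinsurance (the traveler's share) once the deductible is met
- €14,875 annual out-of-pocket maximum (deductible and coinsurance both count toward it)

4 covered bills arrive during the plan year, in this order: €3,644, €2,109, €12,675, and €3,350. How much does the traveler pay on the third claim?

Bill 1, €3,644: €2,712 finishes the deductible; €932 goes to coinsurance; traveler's 10% is €93.20. Traveler pays €2,805.20; OOP now €2,805.20.
Bill 2, €2,109: 10% coinsurance on €2,109 = €210.90. Traveler pays €210.90; OOP now €3,016.10.
Bill 3, €12,675: deductible already satisfied, so traveler's share is 10% × €12,675 = €1,267.50. Cost to traveler: €1,267.50. OOP to date €4,283.60.

€1,267.50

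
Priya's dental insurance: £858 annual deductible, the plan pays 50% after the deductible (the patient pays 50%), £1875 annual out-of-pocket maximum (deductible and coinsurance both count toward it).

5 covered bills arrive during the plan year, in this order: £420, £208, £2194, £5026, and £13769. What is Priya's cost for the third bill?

Bill 1, £420: entire amount goes to the deductible. Cost to patient: £420. OOP to date £420.
Bill 2, £208: fully absorbed by the deductible. Cost to patient: £208. OOP to date £628.
Bill 3, £2194: £230 to deductible, leaving £1964; patient's 50% is £982. Cost to patient: £1212. OOP to date £1840.

£1212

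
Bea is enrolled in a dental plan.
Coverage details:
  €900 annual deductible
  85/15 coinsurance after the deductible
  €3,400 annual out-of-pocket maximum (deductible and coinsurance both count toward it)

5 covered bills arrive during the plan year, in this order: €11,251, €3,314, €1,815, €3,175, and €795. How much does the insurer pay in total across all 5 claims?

€16,950

#1 (€11,251): €900 to deductible, leaving €10,351; coinsurance €10,351 × 15% = €1,552.65. Patient pays €2,452.65; OOP now €2,452.65. Plan pays €11,251 − €2,452.65 = €8,798.35.
#2 (€3,314): 15% coinsurance on €3,314 = €497.10. Patient pays €497.10; OOP now €2,949.75. Insurer: €3,314 − €497.10 = €2,816.90.
#3 (€1,815): deductible already satisfied, so patient's share is 15% × €1,815 = €272.25. Cost to patient: €272.25. OOP to date €3,222. Insurer: €1,815 − €272.25 = €1,542.75.
#4 (€3,175): 15% coinsurance on €3,175 = €476.25. Adding that to €3,222 gives €3,698.25, past the €3,400 cap; patient pays only €3,400 − €3,222 = €178. Insurer: €3,175 − €178 = €2,997.
#5 (€795): deductible met; 15% of €795 = €119.25. OOP would hit €3,519.25 > €3,400, so the cap limits the patient to €3,400 − €3,400 = €0. Plan pays €795 − €0 = €795.
Insurer total: €8,798.35 + €2,816.90 + €1,542.75 + €2,997 + €795 = €16,950.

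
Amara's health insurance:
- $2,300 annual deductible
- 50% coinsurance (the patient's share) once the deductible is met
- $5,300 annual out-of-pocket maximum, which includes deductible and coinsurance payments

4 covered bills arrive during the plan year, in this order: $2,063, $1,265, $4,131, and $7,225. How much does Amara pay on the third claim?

Claim 1 ($2,063): all of it applies to the deductible. Patient owes $2,063 (running OOP $2,063).
Claim 2 ($1,265): deductible takes $237, $1,028 remains; 50% of $1,028 = $514. Patient pays $751; OOP now $2,814.
Claim 3 ($4,131): deductible already satisfied, so patient's share is 50% × $4,131 = $2,065.50. Patient pays $2,065.50; OOP now $4,879.50.

$2,065.50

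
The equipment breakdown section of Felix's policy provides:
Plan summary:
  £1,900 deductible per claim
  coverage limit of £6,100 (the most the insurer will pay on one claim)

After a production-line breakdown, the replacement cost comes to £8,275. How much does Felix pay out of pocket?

Subtract the deductible: £8,275 − £1,900 = £6,375.
Since £6,375 > £6,100, the payout is capped at £6,100.
Out of pocket: £8,275 − £6,100 = £2,175.

£2,175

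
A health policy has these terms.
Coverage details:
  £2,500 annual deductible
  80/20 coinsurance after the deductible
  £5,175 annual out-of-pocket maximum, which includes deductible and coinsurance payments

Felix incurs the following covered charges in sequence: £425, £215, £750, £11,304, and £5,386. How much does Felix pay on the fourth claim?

#1 (£425): all of it applies to the deductible. Cost to patient: £425. OOP to date £425.
#2 (£215): entire amount goes to the deductible. Cost to patient: £215. OOP to date £640.
#3 (£750): fully absorbed by the deductible. Cost to patient: £750. OOP to date £1,390.
#4 (£11,304): £1,110 finishes the deductible; £10,194 goes to coinsurance; patient's 20% is £2,038.80. Cost to patient: £3,148.80. OOP to date £4,538.80.

£3,148.80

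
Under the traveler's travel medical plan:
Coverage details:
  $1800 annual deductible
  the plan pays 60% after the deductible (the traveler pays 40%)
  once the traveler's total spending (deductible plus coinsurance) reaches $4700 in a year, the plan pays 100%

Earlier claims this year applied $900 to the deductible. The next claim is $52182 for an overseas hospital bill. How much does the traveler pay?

$3800

$900 of the $1800 deductible is already met, leaving $900.
After the $900 deductible portion, $52182 − $900 = $51282 is subject to coinsurance.
40% of $51282 = $20512.80 falls to the traveler.
Traveler responsibility before any cap: $900 + $20512.80 = $21412.80.
Year-to-date out-of-pocket would reach $900 + $21412.80 = $22312.80, above the $4700 maximum, so the traveler pays only $4700 − $900 = $3800.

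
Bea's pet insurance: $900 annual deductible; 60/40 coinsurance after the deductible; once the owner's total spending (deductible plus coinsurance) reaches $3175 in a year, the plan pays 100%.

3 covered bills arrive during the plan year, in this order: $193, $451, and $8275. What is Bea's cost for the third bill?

$2531

#1 ($193): all of it applies to the deductible. Owner owes $193 (running OOP $193).
#2 ($451): fully absorbed by the deductible. Owner owes $451 (running OOP $644).
#3 ($8275): deductible takes $256, $8019 remains; 40% of $8019 = $3207.60. Deductible plus coinsurance: $256 + $3207.60 = $3463.60. Adding that to $644 gives $4107.60, past the $3175 cap; owner pays only $3175 − $644 = $2531.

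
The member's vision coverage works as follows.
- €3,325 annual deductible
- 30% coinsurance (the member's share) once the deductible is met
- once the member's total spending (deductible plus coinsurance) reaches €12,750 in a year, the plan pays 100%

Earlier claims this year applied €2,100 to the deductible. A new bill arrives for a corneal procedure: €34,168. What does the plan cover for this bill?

€23,518

€2,100 of the €3,325 deductible is already met, leaving €1,225.
That leaves €34,168 − €1,225 = €32,943 for coinsurance.
30% of €32,943 = €9,882.90 falls to the member.
That puts the member's cost at €1,225 + €9,882.90 = €11,107.90 before any cap.
Adding €11,107.90 to the €2,100 already spent would give €13,207.90, which exceeds the €12,750 cap; the member pays just €12,750 − €2,100 = €10,650.
The insurer covers the remainder: €34,168 − €10,650 = €23,518.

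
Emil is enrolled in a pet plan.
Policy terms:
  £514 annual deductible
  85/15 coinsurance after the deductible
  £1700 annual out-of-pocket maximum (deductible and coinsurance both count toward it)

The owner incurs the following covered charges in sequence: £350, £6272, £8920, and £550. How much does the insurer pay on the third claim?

£8650.20

Claim 1 — £350: all of it applies to the deductible. Owner owes £350 (running OOP £350). Insurer: £350 − £350 = £0.
Claim 2 — £6272: £164 finishes the deductible; £6108 goes to coinsurance; 15% of £6108 = £916.20. Owner pays £1080.20; OOP now £1430.20. Plan pays £6272 − £1080.20 = £5191.80.
Claim 3 — £8920: deductible met; 15% of £8920 = £1338. Adding that to £1430.20 gives £2768.20, past the £1700 cap; owner pays only £1700 − £1430.20 = £269.80. Plan pays £8920 − £269.80 = £8650.20.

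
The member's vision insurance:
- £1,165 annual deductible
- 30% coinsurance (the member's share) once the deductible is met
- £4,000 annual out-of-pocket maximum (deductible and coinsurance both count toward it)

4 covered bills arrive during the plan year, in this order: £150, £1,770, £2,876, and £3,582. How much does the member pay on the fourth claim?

£1,074.60

Claim 1 — £150: entire amount goes to the deductible. Member pays £150; OOP now £150.
Claim 2 — £1,770: £1,015 to deductible, leaving £755; coinsurance £755 × 30% = £226.50. Member pays £1,241.50; OOP now £1,391.50.
Claim 3 — £2,876: deductible already satisfied, so member's share is 30% × £2,876 = £862.80. Member pays £862.80; OOP now £2,254.30.
Claim 4 — £3,582: deductible already satisfied, so member's share is 30% × £3,582 = £1,074.60. Cost to member: £1,074.60. OOP to date £3,328.90.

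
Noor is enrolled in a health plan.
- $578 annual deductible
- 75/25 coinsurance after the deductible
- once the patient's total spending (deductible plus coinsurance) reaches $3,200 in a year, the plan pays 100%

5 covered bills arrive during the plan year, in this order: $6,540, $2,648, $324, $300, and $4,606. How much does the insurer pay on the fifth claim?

$4,292.50

Claim 1 ($6,540): $578 to deductible, leaving $5,962; patient's 25% is $1,490.50. Patient owes $2,068.50 (running OOP $2,068.50). Insurer: $6,540 − $2,068.50 = $4,471.50.
Claim 2 ($2,648): 25% coinsurance on $2,648 = $662. Patient owes $662 (running OOP $2,730.50). Plan pays $2,648 − $662 = $1,986.
Claim 3 ($324): deductible already satisfied, so patient's share is 25% × $324 = $81. Patient pays $81; OOP now $2,811.50. Plan pays $324 − $81 = $243.
Claim 4 ($300): deductible met; 25% of $300 = $75. Patient owes $75 (running OOP $2,886.50). Plan pays $300 − $75 = $225.
Claim 5 ($4,606): deductible already satisfied, so patient's share is 25% × $4,606 = $1,151.50. OOP would hit $4,038 > $3,200, so the cap limits the patient to $3,200 − $2,886.50 = $313.50. Insurer: $4,606 − $313.50 = $4,292.50.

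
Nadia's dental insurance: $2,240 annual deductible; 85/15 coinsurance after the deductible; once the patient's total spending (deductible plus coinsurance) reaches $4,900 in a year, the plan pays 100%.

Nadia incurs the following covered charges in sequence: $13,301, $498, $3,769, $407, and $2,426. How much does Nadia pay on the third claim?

#1 ($13,301): deductible takes $2,240, $11,061 remains; 15% of $11,061 = $1,659.15. Patient pays $3,899.15; OOP now $3,899.15.
#2 ($498): deductible already satisfied, so patient's share is 15% × $498 = $74.70. Cost to patient: $74.70. OOP to date $3,973.85.
#3 ($3,769): 15% coinsurance on $3,769 = $565.35. Patient pays $565.35; OOP now $4,539.20.

$565.35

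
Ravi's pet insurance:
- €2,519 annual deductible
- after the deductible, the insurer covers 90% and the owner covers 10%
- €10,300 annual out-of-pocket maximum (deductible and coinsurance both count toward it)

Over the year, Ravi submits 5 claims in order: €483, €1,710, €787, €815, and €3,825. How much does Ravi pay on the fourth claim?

€81.50

Claim 1 (€483): all of it applies to the deductible. Owner pays €483; OOP now €483.
Claim 2 (€1,710): fully absorbed by the deductible. Owner pays €1,710; OOP now €2,193.
Claim 3 (€787): €326 to deductible, leaving €461; 10% of €461 = €46.10. Owner owes €372.10 (running OOP €2,565.10).
Claim 4 (€815): deductible met; 10% of €815 = €81.50. Owner owes €81.50 (running OOP €2,646.60).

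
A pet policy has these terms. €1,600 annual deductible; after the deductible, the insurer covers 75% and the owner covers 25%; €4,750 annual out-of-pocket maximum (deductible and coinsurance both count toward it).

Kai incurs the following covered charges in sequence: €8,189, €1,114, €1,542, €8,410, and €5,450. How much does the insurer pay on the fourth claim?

€7,571.25

Claim 1 (€8,189): €1,600 finishes the deductible; €6,589 goes to coinsurance; owner's 25% is €1,647.25. Owner owes €3,247.25 (running OOP €3,247.25). Insurer: €8,189 − €3,247.25 = €4,941.75.
Claim 2 (€1,114): deductible met; 25% of €1,114 = €278.50. Owner owes €278.50 (running OOP €3,525.75). Plan pays €1,114 − €278.50 = €835.50.
Claim 3 (€1,542): deductible already satisfied, so owner's share is 25% × €1,542 = €385.50. Cost to owner: €385.50. OOP to date €3,911.25. Plan pays €1,542 − €385.50 = €1,156.50.
Claim 4 (€8,410): 25% coinsurance on €8,410 = €2,102.50. OOP would hit €6,013.75 > €4,750, so the cap limits the owner to €4,750 − €3,911.25 = €838.75. Insurer: €8,410 − €838.75 = €7,571.25.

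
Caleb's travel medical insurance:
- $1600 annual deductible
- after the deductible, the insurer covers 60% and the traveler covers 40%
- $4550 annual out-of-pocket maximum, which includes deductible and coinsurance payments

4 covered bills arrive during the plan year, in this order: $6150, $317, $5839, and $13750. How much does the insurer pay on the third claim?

Bill 1, $6150: deductible takes $1600, $4550 remains; 40% of $4550 = $1820. Cost to traveler: $3420. OOP to date $3420. Insurer: $6150 − $3420 = $2730.
Bill 2, $317: deductible already satisfied, so traveler's share is 40% × $317 = $126.80. Cost to traveler: $126.80. OOP to date $3546.80. Plan pays $317 − $126.80 = $190.20.
Bill 3, $5839: 40% coinsurance on $5839 = $2335.60. Adding that to $3546.80 gives $5882.40, past the $4550 cap; traveler pays only $4550 − $3546.80 = $1003.20. Insurer: $5839 − $1003.20 = $4835.80.

$4835.80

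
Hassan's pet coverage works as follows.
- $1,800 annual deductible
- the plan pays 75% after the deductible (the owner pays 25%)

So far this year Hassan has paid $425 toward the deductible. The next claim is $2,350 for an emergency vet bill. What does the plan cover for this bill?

$731.25

Remaining deductible: $1,800 − $425 = $1,375.
The remaining $975 (= $2,350 − $1,375) moves to coinsurance.
25% of $975 = $243.75 falls to the owner.
So the owner owes $1,375 + $243.75 = $1,618.75.
The plan picks up $2,350 − $1,618.75 = $731.25.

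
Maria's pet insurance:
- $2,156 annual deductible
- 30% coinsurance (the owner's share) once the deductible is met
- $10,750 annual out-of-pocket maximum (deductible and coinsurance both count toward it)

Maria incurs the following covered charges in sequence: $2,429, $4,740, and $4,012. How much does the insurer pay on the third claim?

$2,808.40

Claim 1 ($2,429): deductible takes $2,156, $273 remains; coinsurance $273 × 30% = $81.90. Owner pays $2,237.90; OOP now $2,237.90. Plan pays $2,429 − $2,237.90 = $191.10.
Claim 2 ($4,740): 30% coinsurance on $4,740 = $1,422. Cost to owner: $1,422. OOP to date $3,659.90. Insurer: $4,740 − $1,422 = $3,318.
Claim 3 ($4,012): deductible already satisfied, so owner's share is 30% × $4,012 = $1,203.60. Owner pays $1,203.60; OOP now $4,863.50. Insurer: $4,012 − $1,203.60 = $2,808.40.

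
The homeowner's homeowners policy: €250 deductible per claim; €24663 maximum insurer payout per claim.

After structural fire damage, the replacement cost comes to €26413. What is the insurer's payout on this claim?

Subtract the deductible: €26413 − €250 = €26163.
The €24663 per-incident cap binds; insurer pays €24663.

€24663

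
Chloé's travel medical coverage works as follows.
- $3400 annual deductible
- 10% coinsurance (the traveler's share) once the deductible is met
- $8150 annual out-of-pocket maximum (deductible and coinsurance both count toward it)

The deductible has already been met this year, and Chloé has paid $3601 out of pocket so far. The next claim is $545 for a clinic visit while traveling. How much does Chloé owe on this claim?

With the deductible met, the entire $545 is subject to coinsurance.
10% of $545 = $54.50 falls to the traveler.
Cumulative spending $3601 + $54.50 = $3655.50 stays under the $8150 maximum.

$54.50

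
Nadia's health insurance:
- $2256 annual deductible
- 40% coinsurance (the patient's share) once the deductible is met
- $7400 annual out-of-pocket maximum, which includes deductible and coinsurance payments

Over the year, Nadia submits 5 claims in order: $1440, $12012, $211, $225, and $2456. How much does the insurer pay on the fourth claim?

$135

Claim 1 — $1440: all of it applies to the deductible. Patient owes $1440 (running OOP $1440). Insurer: $1440 − $1440 = $0.
Claim 2 — $12012: deductible takes $816, $11196 remains; 40% of $11196 = $4478.40. Patient pays $5294.40; OOP now $6734.40. Insurer: $12012 − $5294.40 = $6717.60.
Claim 3 — $211: deductible already satisfied, so patient's share is 40% × $211 = $84.40. Patient pays $84.40; OOP now $6818.80. Insurer: $211 − $84.40 = $126.60.
Claim 4 — $225: deductible met; 40% of $225 = $90. Patient pays $90; OOP now $6908.80. Insurer: $225 − $90 = $135.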